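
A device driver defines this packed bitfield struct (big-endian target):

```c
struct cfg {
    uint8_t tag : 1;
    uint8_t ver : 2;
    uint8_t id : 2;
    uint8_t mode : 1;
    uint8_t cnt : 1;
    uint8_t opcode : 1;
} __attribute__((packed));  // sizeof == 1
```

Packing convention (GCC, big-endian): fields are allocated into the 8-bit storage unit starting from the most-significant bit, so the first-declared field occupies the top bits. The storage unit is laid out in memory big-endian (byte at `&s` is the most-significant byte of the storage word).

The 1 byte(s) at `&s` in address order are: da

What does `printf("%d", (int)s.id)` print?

3

[0]=0xda (big-endian) → word 0xda
tag [7+:1] = (word>>7) & 0x1 = 1
ver [5+:2] = (word>>5) & 0x3 = 2
id [3+:2] = (word>>3) & 0x3 = 3  ←
mode [2+:1] = (word>>2) & 0x1 = 0
cnt [1+:1] = (word>>1) & 0x1 = 1
opcode [0+:1] = (word>>0) & 0x1 = 0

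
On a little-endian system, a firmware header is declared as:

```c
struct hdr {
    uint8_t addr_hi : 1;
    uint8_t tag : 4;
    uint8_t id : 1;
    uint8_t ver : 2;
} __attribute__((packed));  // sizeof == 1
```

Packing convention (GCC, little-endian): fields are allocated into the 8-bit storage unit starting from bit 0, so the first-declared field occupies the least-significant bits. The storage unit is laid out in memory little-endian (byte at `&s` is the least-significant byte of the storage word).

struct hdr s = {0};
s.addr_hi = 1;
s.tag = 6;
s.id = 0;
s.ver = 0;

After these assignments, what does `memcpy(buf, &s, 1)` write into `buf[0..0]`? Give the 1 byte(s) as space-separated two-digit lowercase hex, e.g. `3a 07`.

addr_hi (1b) val=1 bits=0x1 at bit 0: 0x01
tag (4b) val=6 bits=0x6 at bit 1: 0x0d
id (1b) val=0 bits=0x0 at bit 5: 0x0d
ver (2b) val=0 bits=0x0 at bit 6: 0x0d
word = 0x0d → little-endian bytes:
  [0]=0x0d

0d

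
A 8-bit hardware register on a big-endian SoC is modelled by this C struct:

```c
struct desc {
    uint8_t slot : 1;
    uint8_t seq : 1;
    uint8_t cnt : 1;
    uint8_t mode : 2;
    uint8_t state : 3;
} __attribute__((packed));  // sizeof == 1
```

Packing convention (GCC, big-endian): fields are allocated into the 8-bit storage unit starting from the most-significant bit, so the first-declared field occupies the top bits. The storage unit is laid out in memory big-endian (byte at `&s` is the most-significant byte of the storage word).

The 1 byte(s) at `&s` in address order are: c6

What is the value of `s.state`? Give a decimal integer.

6

[0]=0xc6 (big-endian) → word 0xc6
slot [7+:1] = (word>>7) & 0x1 = 1
seq [6+:1] = (word>>6) & 0x1 = 1
cnt [5+:1] = (word>>5) & 0x1 = 0
mode [3+:2] = (word>>3) & 0x3 = 0
state [0+:3] = (word>>0) & 0x7 = 6  ←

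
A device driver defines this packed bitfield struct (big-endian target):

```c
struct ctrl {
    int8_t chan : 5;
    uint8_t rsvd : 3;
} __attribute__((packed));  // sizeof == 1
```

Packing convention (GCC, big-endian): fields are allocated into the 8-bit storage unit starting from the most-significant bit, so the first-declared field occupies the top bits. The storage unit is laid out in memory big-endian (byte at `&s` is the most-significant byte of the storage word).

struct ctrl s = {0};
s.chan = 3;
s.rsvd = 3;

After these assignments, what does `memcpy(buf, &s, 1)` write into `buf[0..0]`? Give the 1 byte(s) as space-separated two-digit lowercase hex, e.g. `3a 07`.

1b

chan:5 = 3 → 0x3 << 3 → word 0x18
rsvd:3 = 3 → 0x3 << 0 → word 0x1b
word = 0x1b → big-endian bytes:
  [0]=0x1b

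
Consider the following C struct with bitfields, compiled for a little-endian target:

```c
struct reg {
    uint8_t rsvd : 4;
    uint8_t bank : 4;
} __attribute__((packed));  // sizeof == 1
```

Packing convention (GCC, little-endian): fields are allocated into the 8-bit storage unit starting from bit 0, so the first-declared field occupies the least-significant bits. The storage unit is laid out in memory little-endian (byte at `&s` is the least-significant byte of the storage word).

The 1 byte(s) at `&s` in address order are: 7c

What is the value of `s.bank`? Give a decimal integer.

7

[0]=0x7c (little-endian) → word 0x7c
rsvd:4 @ bit 0 → (0x7c>>0)&0xf = 0xc
bank:4 @ bit 4 → (0x7c>>4)&0xf = 0x7  ←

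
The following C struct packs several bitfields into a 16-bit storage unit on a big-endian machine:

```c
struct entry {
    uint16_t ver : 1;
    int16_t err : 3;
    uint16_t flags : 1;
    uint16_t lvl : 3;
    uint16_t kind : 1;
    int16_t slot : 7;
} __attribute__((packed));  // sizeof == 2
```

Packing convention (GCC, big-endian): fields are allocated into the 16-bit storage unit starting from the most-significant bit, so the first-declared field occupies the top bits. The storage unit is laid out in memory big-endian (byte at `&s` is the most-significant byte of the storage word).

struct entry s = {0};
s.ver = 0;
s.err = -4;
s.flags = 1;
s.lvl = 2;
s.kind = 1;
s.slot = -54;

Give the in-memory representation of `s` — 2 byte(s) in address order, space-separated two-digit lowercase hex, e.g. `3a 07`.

4a ca

ver:1 = 0 → 0x0 << 15 → word 0x0000
err:3 = -4 → 0x4 << 12 → word 0x4000
flags:1 = 1 → 0x1 << 11 → word 0x4800
lvl:3 = 2 → 0x2 << 8 → word 0x4a00
kind:1 = 1 → 0x1 << 7 → word 0x4a80
slot:7 = -54 → 0x4a << 0 → word 0x4aca
word = 0x4aca → big-endian bytes:
  [0]=0x4a  [1]=0xca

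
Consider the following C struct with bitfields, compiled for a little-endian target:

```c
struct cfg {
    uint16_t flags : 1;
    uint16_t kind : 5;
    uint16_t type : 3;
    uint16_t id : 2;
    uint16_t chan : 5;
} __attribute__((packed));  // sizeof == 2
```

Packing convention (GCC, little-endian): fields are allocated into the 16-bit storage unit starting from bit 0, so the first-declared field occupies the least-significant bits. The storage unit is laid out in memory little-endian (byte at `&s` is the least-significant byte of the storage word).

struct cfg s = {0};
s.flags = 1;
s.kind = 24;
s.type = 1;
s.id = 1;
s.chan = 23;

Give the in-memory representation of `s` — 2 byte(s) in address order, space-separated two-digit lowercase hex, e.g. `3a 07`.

71 ba

flags (1b) val=1 bits=0x1 at bit 0: 0x0001
kind (5b) val=24 bits=0x18 at bit 1: 0x0031
type (3b) val=1 bits=0x1 at bit 6: 0x0071
id (2b) val=1 bits=0x1 at bit 9: 0x0271
chan (5b) val=23 bits=0x17 at bit 11: 0xba71
word = 0xba71 → little-endian bytes:
  [0]=0x71  [1]=0xba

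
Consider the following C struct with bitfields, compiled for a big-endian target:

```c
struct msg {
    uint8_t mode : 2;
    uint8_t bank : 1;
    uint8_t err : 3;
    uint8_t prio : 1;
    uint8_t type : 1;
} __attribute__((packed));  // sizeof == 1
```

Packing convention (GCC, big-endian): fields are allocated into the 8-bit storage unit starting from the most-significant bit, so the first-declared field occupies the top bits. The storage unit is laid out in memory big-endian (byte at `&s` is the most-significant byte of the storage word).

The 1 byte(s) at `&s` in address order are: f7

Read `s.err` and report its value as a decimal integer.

[0]=0xf7 (big-endian) → word 0xf7
mode [6+:2] = (word>>6) & 0x3 = 3
bank [5+:1] = (word>>5) & 0x1 = 1
err [2+:3] = (word>>2) & 0x7 = 5  ←
prio [1+:1] = (word>>1) & 0x1 = 1
type [0+:1] = (word>>0) & 0x1 = 1

5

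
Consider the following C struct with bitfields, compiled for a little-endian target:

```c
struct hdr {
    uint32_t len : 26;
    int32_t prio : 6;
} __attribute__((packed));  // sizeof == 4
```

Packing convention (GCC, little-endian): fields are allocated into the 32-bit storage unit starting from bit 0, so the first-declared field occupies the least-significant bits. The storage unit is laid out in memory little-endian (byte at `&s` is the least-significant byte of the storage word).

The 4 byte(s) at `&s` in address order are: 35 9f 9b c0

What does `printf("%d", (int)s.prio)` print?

[0]=0x35 [1]=0x9f [2]=0x9b [3]=0xc0 (little-endian) → word 0xc09b9f35
len:26 @ bit 0 → (0xc09b9f35>>0)&0x3ffffff = 0x9b9f35
prio:6 @ bit 26 → (0xc09b9f35>>26)&0x3f = 0x30  ←
prio signed 6b, MSB=1: 48 - 64 = -16

-16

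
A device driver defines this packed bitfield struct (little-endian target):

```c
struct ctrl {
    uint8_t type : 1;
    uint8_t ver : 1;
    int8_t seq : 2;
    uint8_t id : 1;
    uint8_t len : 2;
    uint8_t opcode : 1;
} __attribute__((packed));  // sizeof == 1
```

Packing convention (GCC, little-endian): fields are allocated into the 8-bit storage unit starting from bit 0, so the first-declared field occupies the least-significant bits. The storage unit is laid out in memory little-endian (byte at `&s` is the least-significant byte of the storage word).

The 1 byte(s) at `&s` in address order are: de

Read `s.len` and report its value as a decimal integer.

2

[0]=0xde (little-endian) → word 0xde
type [0+:1] = (word>>0) & 0x1 = 0
ver [1+:1] = (word>>1) & 0x1 = 1
seq [2+:2] = (word>>2) & 0x3 = 3
id [4+:1] = (word>>4) & 0x1 = 1
len [5+:2] = (word>>5) & 0x3 = 2  ←
opcode [7+:1] = (word>>7) & 0x1 = 1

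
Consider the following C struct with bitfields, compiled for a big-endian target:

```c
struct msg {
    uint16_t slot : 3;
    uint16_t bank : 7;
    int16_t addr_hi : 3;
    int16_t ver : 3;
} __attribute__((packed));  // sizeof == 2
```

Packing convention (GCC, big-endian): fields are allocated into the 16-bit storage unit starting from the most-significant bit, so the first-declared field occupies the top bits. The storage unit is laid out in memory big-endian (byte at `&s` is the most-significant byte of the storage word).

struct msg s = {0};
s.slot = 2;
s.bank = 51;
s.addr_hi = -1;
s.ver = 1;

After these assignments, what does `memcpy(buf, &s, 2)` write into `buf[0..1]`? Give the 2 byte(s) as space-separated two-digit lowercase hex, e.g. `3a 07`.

4c f9

slot:3 = 2 → 0x2 << 13 → word 0x4000
bank:7 = 51 → 0x33 << 6 → word 0x4cc0
addr_hi:3 = -1 → 0x7 << 3 → word 0x4cf8
ver:3 = 1 → 0x1 << 0 → word 0x4cf9
word = 0x4cf9 → big-endian bytes:
  [0]=0x4c  [1]=0xf9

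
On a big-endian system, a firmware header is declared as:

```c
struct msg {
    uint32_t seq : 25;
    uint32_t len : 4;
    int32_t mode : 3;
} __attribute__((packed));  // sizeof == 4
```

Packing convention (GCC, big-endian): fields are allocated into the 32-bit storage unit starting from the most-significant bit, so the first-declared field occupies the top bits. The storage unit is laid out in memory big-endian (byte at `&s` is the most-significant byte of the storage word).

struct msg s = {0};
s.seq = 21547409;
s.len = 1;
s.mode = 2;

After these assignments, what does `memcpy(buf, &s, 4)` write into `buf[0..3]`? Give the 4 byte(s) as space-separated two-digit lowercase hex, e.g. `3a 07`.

[7+:25] seq=21547409 & 0x1ffffff = 0x148c991; word=0xa464c880
[3+:4] len=1 & 0xf = 0x1; word=0xa464c888
[0+:3] mode=2 & 0x7 = 0x2; word=0xa464c88a
word = 0xa464c88a → big-endian bytes:
  [0]=0xa4  [1]=0x64  [2]=0xc8  [3]=0x8a

a4 64 c8 8a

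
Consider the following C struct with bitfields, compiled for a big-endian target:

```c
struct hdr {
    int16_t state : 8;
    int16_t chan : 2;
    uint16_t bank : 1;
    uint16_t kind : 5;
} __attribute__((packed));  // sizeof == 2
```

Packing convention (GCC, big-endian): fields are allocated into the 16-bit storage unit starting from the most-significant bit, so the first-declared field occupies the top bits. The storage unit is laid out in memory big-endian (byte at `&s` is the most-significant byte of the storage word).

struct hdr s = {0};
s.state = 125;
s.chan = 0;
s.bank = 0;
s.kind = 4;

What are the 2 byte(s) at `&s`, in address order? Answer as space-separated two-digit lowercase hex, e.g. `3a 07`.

[8+:8] state=125 & 0xff = 0x7d; word=0x7d00
[6+:2] chan=0 & 0x3 = 0x0; word=0x7d00
[5+:1] bank=0 & 0x1 = 0x0; word=0x7d00
[0+:5] kind=4 & 0x1f = 0x4; word=0x7d04
word = 0x7d04 → big-endian bytes:
  [0]=0x7d  [1]=0x04

7d 04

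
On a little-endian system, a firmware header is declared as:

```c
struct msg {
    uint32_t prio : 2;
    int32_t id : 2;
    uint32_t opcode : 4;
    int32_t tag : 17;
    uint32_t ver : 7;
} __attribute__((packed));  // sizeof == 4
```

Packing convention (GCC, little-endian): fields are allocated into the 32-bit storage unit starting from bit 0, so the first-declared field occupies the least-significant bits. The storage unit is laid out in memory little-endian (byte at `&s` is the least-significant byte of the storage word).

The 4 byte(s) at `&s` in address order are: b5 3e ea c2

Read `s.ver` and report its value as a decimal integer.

97

[0]=0xb5 [1]=0x3e [2]=0xea [3]=0xc2 (little-endian) → word 0xc2ea3eb5
prio [0+:2] = (word>>0) & 0x3 = 1
id [2+:2] = (word>>2) & 0x3 = 1
opcode [4+:4] = (word>>4) & 0xf = 11
tag [8+:17] = (word>>8) & 0x1ffff = 59966
ver [25+:7] = (word>>25) & 0x7f = 97  ←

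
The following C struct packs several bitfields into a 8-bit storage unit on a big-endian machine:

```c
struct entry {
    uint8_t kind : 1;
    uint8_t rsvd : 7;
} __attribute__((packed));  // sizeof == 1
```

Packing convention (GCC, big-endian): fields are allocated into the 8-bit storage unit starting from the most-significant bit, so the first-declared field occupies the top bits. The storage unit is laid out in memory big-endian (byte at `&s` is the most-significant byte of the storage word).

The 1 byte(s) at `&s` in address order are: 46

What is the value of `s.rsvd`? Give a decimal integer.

[0]=0x46 (big-endian) → word 0x46
kind [7+:1] = (word>>7) & 0x1 = 0
rsvd [0+:7] = (word>>0) & 0x7f = 70  ←

70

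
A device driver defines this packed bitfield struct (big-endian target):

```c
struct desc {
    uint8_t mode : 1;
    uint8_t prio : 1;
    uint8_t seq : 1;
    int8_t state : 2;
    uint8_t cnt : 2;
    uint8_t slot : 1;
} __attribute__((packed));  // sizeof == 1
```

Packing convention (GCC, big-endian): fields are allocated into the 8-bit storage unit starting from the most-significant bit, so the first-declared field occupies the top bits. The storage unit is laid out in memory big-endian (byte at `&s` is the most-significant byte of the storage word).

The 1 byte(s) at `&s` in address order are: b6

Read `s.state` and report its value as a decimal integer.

-2

[0]=0xb6 (big-endian) → word 0xb6
mode [7+:1] = (word>>7) & 0x1 = 1
prio [6+:1] = (word>>6) & 0x1 = 0
seq [5+:1] = (word>>5) & 0x1 = 1
state [3+:2] = (word>>3) & 0x3 = 2  ←
cnt [1+:2] = (word>>1) & 0x3 = 3
slot [0+:1] = (word>>0) & 0x1 = 0
state signed 2b, MSB=1: 2 - 4 = -2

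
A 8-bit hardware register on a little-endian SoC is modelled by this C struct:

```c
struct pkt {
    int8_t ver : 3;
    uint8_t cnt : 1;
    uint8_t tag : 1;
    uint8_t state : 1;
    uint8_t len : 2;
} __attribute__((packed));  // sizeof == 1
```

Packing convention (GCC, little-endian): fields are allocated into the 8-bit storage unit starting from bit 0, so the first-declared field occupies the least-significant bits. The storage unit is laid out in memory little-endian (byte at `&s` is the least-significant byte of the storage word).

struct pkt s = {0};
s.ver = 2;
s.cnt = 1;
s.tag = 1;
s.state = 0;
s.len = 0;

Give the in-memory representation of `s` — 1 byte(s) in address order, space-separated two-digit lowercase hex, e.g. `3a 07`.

ver (3b) val=2 bits=0x2 at bit 0: 0x02
cnt (1b) val=1 bits=0x1 at bit 3: 0x0a
tag (1b) val=1 bits=0x1 at bit 4: 0x1a
state (1b) val=0 bits=0x0 at bit 5: 0x1a
len (2b) val=0 bits=0x0 at bit 6: 0x1a
word = 0x1a → little-endian bytes:
  [0]=0x1a

1a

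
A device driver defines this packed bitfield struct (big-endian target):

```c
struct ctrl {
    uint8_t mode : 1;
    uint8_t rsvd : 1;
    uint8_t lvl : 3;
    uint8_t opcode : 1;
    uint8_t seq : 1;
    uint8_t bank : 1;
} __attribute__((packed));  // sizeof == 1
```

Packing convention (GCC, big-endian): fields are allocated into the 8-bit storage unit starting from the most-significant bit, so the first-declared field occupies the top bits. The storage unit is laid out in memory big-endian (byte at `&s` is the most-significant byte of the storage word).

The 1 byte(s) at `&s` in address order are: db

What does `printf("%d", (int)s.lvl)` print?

3

[0]=0xdb (big-endian) → word 0xdb
mode:1 @ bit 7 → (0xdb>>7)&0x1 = 0x1
rsvd:1 @ bit 6 → (0xdb>>6)&0x1 = 0x1
lvl:3 @ bit 3 → (0xdb>>3)&0x7 = 0x3  ←
opcode:1 @ bit 2 → (0xdb>>2)&0x1 = 0x0
seq:1 @ bit 1 → (0xdb>>1)&0x1 = 0x1
bank:1 @ bit 0 → (0xdb>>0)&0x1 = 0x1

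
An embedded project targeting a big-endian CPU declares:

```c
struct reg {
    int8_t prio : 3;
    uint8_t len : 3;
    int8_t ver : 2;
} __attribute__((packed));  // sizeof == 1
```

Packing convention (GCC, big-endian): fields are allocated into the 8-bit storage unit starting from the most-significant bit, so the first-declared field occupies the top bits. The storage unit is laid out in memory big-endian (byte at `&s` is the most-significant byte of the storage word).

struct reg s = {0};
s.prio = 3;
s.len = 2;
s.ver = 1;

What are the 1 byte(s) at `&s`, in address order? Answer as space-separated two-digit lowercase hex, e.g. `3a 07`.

prio (3b) val=3 bits=0x3 at bit 5: 0x60
len (3b) val=2 bits=0x2 at bit 2: 0x68
ver (2b) val=1 bits=0x1 at bit 0: 0x69
word = 0x69 → big-endian bytes:
  [0]=0x69

69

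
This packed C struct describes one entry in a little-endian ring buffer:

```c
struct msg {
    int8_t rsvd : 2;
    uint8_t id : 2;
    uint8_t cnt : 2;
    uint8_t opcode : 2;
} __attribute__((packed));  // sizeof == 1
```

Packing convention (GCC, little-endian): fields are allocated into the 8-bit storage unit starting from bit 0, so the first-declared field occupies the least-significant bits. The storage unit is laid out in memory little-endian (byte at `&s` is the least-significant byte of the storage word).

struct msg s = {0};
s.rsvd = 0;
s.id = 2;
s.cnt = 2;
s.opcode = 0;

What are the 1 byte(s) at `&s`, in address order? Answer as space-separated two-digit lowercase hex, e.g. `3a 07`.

28

[0+:2] rsvd=0 & 0x3 = 0x0; word=0x00
[2+:2] id=2 & 0x3 = 0x2; word=0x08
[4+:2] cnt=2 & 0x3 = 0x2; word=0x28
[6+:2] opcode=0 & 0x3 = 0x0; word=0x28
word = 0x28 → little-endian bytes:
  [0]=0x28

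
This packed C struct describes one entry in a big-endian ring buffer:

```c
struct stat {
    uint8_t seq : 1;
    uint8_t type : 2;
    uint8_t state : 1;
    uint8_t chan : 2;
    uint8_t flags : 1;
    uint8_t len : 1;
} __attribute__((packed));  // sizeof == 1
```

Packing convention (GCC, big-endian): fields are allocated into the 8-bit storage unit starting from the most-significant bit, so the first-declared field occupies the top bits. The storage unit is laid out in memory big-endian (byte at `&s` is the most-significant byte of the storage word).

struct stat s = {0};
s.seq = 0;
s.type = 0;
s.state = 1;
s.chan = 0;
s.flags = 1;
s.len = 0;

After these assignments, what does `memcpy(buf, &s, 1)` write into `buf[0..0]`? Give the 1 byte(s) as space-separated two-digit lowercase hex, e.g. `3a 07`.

seq (1b) val=0 bits=0x0 at bit 7: 0x00
type (2b) val=0 bits=0x0 at bit 5: 0x00
state (1b) val=1 bits=0x1 at bit 4: 0x10
chan (2b) val=0 bits=0x0 at bit 2: 0x10
flags (1b) val=1 bits=0x1 at bit 1: 0x12
len (1b) val=0 bits=0x0 at bit 0: 0x12
word = 0x12 → big-endian bytes:
  [0]=0x12

12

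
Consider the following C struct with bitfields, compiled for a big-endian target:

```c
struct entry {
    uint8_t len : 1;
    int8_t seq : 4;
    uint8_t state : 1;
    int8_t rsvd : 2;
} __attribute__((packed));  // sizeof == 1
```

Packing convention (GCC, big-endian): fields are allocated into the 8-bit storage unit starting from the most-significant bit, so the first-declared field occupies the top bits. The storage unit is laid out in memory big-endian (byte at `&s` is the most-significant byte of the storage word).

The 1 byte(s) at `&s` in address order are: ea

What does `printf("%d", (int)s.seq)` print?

[0]=0xea (big-endian) → word 0xea
len [7+:1] = (word>>7) & 0x1 = 1
seq [3+:4] = (word>>3) & 0xf = 13  ←
state [2+:1] = (word>>2) & 0x1 = 0
rsvd [0+:2] = (word>>0) & 0x3 = 2
seq signed 4b, MSB=1: 13 - 16 = -3

-3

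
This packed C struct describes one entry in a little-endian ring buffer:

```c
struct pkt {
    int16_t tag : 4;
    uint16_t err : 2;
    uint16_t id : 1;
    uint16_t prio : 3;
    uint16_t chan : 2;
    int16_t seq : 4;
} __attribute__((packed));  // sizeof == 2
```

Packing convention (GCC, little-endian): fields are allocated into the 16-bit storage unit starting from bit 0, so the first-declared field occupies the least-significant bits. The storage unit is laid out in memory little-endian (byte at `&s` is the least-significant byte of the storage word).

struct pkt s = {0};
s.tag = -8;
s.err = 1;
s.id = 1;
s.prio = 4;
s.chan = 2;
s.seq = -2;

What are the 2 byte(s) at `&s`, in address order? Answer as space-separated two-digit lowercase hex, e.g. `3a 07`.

tag (4b) val=-8 bits=0x8 at bit 0: 0x0008
err (2b) val=1 bits=0x1 at bit 4: 0x0018
id (1b) val=1 bits=0x1 at bit 6: 0x0058
prio (3b) val=4 bits=0x4 at bit 7: 0x0258
chan (2b) val=2 bits=0x2 at bit 10: 0x0a58
seq (4b) val=-2 bits=0xe at bit 12: 0xea58
word = 0xea58 → little-endian bytes:
  [0]=0x58  [1]=0xea

58 ea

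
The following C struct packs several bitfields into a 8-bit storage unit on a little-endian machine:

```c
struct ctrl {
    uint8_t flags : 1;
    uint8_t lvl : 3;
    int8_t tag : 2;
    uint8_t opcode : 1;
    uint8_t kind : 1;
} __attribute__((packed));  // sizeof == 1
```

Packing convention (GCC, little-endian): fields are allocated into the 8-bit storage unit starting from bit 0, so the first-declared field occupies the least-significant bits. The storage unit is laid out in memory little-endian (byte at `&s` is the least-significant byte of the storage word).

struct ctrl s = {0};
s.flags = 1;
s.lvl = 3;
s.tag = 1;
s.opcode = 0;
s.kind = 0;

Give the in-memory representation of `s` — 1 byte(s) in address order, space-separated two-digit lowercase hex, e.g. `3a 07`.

17

flags (1b) val=1 bits=0x1 at bit 0: 0x01
lvl (3b) val=3 bits=0x3 at bit 1: 0x07
tag (2b) val=1 bits=0x1 at bit 4: 0x17
opcode (1b) val=0 bits=0x0 at bit 6: 0x17
kind (1b) val=0 bits=0x0 at bit 7: 0x17
word = 0x17 → little-endian bytes:
  [0]=0x17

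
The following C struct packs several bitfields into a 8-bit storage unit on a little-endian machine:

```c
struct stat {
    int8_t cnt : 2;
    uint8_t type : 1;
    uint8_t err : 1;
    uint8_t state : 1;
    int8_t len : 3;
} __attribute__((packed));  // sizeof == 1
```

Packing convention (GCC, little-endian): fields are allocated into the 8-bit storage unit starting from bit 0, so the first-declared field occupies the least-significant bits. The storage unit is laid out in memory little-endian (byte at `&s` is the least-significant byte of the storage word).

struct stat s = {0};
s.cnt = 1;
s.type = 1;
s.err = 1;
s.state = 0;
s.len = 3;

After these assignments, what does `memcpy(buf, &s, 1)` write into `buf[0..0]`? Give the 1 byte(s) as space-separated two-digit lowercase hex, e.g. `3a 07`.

6d

cnt (2b) val=1 bits=0x1 at bit 0: 0x01
type (1b) val=1 bits=0x1 at bit 2: 0x05
err (1b) val=1 bits=0x1 at bit 3: 0x0d
state (1b) val=0 bits=0x0 at bit 4: 0x0d
len (3b) val=3 bits=0x3 at bit 5: 0x6d
word = 0x6d → little-endian bytes:
  [0]=0x6d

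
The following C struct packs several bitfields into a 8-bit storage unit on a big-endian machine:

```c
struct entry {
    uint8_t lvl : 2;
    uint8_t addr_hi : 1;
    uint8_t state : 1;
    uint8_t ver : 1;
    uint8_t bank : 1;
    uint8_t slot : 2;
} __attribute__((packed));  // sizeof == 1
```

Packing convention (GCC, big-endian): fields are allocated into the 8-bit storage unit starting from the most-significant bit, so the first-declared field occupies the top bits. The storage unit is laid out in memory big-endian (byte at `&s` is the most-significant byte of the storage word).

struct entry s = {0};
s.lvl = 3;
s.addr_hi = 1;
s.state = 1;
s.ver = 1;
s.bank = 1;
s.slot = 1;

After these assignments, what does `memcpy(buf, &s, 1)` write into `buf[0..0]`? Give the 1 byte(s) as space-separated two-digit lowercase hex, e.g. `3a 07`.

fd

lvl (2b) val=3 bits=0x3 at bit 6: 0xc0
addr_hi (1b) val=1 bits=0x1 at bit 5: 0xe0
state (1b) val=1 bits=0x1 at bit 4: 0xf0
ver (1b) val=1 bits=0x1 at bit 3: 0xf8
bank (1b) val=1 bits=0x1 at bit 2: 0xfc
slot (2b) val=1 bits=0x1 at bit 0: 0xfd
word = 0xfd → big-endian bytes:
  [0]=0xfd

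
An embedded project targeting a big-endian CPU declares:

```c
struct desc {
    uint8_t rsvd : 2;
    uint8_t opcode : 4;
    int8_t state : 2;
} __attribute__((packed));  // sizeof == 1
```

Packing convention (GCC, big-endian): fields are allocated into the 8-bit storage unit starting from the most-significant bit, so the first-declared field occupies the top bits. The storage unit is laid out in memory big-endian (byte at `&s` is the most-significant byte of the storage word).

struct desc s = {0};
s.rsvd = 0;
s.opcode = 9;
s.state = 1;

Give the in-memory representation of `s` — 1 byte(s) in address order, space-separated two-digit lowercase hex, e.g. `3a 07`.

rsvd:2 = 0 → 0x0 << 6 → word 0x00
opcode:4 = 9 → 0x9 << 2 → word 0x24
state:2 = 1 → 0x1 << 0 → word 0x25
word = 0x25 → big-endian bytes:
  [0]=0x25

25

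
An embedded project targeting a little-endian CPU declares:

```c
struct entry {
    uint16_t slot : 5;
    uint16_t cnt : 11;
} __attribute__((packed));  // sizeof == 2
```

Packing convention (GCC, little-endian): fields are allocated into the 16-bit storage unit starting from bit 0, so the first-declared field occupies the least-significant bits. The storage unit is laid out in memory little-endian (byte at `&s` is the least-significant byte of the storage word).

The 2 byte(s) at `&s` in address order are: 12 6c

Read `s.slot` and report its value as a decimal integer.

[0]=0x12 [1]=0x6c (little-endian) → word 0x6c12
slot [0+:5] = (word>>0) & 0x1f = 18  ←
cnt [5+:11] = (word>>5) & 0x7ff = 864

18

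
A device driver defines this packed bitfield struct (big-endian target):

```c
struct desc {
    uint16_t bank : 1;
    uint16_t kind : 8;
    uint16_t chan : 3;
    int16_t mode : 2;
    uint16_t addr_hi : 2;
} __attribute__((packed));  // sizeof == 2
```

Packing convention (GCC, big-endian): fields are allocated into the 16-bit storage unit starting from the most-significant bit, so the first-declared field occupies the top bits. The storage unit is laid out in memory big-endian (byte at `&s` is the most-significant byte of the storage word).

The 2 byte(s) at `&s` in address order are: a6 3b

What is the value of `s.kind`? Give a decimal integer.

[0]=0xa6 [1]=0x3b (big-endian) → word 0xa63b
bank [15+:1] = (word>>15) & 0x1 = 1
kind [7+:8] = (word>>7) & 0xff = 76  ←
chan [4+:3] = (word>>4) & 0x7 = 3
mode [2+:2] = (word>>2) & 0x3 = 2
addr_hi [0+:2] = (word>>0) & 0x3 = 3

76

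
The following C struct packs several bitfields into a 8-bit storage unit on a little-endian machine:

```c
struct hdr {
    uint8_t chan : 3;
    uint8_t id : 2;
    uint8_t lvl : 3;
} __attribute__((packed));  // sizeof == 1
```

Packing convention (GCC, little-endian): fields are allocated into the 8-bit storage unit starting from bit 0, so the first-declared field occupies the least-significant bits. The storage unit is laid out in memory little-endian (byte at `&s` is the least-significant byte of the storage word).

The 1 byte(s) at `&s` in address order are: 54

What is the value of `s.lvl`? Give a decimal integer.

[0]=0x54 (little-endian) → word 0x54
chan [0+:3] = (word>>0) & 0x7 = 4
id [3+:2] = (word>>3) & 0x3 = 2
lvl [5+:3] = (word>>5) & 0x7 = 2  ←

2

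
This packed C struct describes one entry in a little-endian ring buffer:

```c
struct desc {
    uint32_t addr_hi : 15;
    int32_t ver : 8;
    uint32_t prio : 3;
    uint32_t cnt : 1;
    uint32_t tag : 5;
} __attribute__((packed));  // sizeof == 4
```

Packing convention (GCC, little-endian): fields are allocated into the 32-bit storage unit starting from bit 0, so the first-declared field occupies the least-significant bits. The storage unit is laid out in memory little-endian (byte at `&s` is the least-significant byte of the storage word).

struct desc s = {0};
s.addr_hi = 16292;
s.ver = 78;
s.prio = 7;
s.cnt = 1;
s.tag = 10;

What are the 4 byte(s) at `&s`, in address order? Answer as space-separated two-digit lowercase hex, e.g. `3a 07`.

[0+:15] addr_hi=16292 & 0x7fff = 0x3fa4; word=0x00003fa4
[15+:8] ver=78 & 0xff = 0x4e; word=0x00273fa4
[23+:3] prio=7 & 0x7 = 0x7; word=0x03a73fa4
[26+:1] cnt=1 & 0x1 = 0x1; word=0x07a73fa4
[27+:5] tag=10 & 0x1f = 0xa; word=0x57a73fa4
word = 0x57a73fa4 → little-endian bytes:
  [0]=0xa4  [1]=0x3f  [2]=0xa7  [3]=0x57

a4 3f a7 57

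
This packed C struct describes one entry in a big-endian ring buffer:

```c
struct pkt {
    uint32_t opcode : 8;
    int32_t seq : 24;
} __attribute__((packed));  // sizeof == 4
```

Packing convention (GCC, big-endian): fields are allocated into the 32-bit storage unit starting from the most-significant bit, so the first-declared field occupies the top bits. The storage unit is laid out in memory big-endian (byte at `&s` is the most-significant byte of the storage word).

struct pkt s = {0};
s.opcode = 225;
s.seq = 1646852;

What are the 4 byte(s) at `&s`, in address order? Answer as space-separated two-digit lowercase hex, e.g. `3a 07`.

e1 19 21 04

[24+:8] opcode=225 & 0xff = 0xe1; word=0xe1000000
[0+:24] seq=1646852 & 0xffffff = 0x192104; word=0xe1192104
word = 0xe1192104 → big-endian bytes:
  [0]=0xe1  [1]=0x19  [2]=0x21  [3]=0x04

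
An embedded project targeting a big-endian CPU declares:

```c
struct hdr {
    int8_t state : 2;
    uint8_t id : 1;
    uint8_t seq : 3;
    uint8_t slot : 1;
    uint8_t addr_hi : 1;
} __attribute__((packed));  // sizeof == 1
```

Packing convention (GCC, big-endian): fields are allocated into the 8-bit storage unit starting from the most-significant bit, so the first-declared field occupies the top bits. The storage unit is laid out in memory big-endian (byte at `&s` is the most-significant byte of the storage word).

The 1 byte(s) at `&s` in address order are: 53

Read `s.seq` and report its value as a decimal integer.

4

[0]=0x53 (big-endian) → word 0x53
state:2 @ bit 6 → (0x53>>6)&0x3 = 0x1
id:1 @ bit 5 → (0x53>>5)&0x1 = 0x0
seq:3 @ bit 2 → (0x53>>2)&0x7 = 0x4  ←
slot:1 @ bit 1 → (0x53>>1)&0x1 = 0x1
addr_hi:1 @ bit 0 → (0x53>>0)&0x1 = 0x1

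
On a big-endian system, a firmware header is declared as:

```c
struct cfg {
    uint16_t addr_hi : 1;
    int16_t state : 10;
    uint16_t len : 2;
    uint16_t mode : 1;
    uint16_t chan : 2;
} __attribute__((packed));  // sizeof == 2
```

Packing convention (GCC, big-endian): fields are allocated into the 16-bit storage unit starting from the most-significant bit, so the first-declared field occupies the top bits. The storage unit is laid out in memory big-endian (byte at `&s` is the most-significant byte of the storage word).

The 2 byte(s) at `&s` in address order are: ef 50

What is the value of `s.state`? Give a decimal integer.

-134

[0]=0xef [1]=0x50 (big-endian) → word 0xef50
addr_hi [15+:1] = (word>>15) & 0x1 = 1
state [5+:10] = (word>>5) & 0x3ff = 890  ←
len [3+:2] = (word>>3) & 0x3 = 2
mode [2+:1] = (word>>2) & 0x1 = 0
chan [0+:2] = (word>>0) & 0x3 = 0
state signed 10b, MSB=1: 890 - 1024 = -134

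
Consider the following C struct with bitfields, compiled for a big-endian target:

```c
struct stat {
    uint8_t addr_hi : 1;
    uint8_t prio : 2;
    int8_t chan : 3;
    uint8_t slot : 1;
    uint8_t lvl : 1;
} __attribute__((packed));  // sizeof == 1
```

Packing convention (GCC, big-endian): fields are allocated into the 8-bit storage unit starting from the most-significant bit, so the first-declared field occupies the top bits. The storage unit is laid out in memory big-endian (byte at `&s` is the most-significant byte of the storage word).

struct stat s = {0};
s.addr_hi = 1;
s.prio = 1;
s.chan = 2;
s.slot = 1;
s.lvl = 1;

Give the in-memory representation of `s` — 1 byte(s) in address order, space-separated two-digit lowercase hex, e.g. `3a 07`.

ab

[7+:1] addr_hi=1 & 0x1 = 0x1; word=0x80
[5+:2] prio=1 & 0x3 = 0x1; word=0xa0
[2+:3] chan=2 & 0x7 = 0x2; word=0xa8
[1+:1] slot=1 & 0x1 = 0x1; word=0xaa
[0+:1] lvl=1 & 0x1 = 0x1; word=0xab
word = 0xab → big-endian bytes:
  [0]=0xab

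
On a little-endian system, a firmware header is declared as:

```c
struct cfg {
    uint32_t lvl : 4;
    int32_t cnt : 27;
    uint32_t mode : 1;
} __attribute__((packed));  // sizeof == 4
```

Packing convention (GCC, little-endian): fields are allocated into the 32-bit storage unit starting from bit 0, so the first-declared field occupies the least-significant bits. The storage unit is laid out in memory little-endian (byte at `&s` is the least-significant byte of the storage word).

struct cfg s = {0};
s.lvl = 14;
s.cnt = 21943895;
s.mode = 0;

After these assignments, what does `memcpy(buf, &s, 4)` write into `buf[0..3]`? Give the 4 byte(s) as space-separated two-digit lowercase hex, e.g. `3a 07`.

lvl:4 = 14 → 0xe << 0 → word 0x0000000e
cnt:27 = 21943895 → 0x14ed657 << 4 → word 0x14ed657e
mode:1 = 0 → 0x0 << 31 → word 0x14ed657e
word = 0x14ed657e → little-endian bytes:
  [0]=0x7e  [1]=0x65  [2]=0xed  [3]=0x14

7e 65 ed 14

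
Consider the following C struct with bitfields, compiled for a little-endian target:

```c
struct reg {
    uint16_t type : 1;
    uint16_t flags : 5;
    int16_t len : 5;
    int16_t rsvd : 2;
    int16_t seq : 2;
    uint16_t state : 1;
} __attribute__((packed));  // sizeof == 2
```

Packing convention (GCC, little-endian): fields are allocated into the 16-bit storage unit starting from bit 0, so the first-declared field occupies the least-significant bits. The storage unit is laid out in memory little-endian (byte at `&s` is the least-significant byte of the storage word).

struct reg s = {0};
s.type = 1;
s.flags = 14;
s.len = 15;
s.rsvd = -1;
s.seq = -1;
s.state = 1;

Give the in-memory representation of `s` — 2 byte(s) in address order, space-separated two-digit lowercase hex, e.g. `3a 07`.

type:1 = 1 → 0x1 << 0 → word 0x0001
flags:5 = 14 → 0xe << 1 → word 0x001d
len:5 = 15 → 0xf << 6 → word 0x03dd
rsvd:2 = -1 → 0x3 << 11 → word 0x1bdd
seq:2 = -1 → 0x3 << 13 → word 0x7bdd
state:1 = 1 → 0x1 << 15 → word 0xfbdd
word = 0xfbdd → little-endian bytes:
  [0]=0xdd  [1]=0xfb

dd fb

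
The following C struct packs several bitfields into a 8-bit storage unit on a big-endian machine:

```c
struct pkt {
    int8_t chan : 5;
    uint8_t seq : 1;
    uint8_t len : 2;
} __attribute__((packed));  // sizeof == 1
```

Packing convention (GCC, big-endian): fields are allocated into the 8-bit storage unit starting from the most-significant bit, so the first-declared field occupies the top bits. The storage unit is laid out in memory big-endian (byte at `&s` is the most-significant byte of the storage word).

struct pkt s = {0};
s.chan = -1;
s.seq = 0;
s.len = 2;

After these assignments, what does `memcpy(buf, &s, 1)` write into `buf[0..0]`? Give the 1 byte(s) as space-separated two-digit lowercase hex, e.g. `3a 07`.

chan:5 = -1 → 0x1f << 3 → word 0xf8
seq:1 = 0 → 0x0 << 2 → word 0xf8
len:2 = 2 → 0x2 << 0 → word 0xfa
word = 0xfa → big-endian bytes:
  [0]=0xfa

fa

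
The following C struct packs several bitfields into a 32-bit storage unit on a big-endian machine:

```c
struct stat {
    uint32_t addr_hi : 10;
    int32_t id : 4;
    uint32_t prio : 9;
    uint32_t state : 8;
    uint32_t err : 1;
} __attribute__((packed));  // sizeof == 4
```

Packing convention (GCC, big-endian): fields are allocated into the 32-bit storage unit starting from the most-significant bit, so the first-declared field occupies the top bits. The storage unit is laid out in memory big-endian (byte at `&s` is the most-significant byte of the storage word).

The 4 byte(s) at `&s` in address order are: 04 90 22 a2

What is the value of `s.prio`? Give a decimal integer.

[0]=0x04 [1]=0x90 [2]=0x22 [3]=0xa2 (big-endian) → word 0x049022a2
addr_hi:10 @ bit 22 → (0x049022a2>>22)&0x3ff = 0x12
id:4 @ bit 18 → (0x049022a2>>18)&0xf = 0x4
prio:9 @ bit 9 → (0x049022a2>>9)&0x1ff = 0x11  ←
state:8 @ bit 1 → (0x049022a2>>1)&0xff = 0x51
err:1 @ bit 0 → (0x049022a2>>0)&0x1 = 0x0

17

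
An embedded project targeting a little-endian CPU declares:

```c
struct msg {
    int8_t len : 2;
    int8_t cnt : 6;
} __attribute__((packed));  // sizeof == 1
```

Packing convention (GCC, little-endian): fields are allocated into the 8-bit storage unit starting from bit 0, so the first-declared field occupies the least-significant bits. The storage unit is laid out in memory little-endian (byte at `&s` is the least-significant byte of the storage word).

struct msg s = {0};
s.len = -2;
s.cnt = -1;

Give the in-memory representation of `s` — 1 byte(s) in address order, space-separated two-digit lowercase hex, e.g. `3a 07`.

fe

len (2b) val=-2 bits=0x2 at bit 0: 0x02
cnt (6b) val=-1 bits=0x3f at bit 2: 0xfe
word = 0xfe → little-endian bytes:
  [0]=0xfe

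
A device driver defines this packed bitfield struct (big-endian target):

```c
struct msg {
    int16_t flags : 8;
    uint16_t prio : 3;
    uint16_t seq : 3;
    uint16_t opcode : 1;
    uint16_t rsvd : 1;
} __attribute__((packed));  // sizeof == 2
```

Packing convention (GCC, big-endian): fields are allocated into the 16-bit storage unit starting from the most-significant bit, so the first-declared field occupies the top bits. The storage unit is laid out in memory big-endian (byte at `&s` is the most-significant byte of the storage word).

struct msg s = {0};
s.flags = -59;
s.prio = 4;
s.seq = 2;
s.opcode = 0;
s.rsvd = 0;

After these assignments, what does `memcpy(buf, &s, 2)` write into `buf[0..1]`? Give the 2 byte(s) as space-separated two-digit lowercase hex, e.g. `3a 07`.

c5 88

flags (8b) val=-59 bits=0xc5 at bit 8: 0xc500
prio (3b) val=4 bits=0x4 at bit 5: 0xc580
seq (3b) val=2 bits=0x2 at bit 2: 0xc588
opcode (1b) val=0 bits=0x0 at bit 1: 0xc588
rsvd (1b) val=0 bits=0x0 at bit 0: 0xc588
word = 0xc588 → big-endian bytes:
  [0]=0xc5  [1]=0x88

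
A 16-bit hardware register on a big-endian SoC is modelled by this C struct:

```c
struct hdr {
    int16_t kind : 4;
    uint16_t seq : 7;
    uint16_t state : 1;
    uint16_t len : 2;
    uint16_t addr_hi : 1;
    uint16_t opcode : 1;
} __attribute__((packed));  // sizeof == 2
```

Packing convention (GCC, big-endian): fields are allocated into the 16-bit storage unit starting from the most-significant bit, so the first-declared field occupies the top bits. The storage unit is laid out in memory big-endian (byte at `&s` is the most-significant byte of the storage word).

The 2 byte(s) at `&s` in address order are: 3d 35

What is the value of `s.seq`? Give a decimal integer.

[0]=0x3d [1]=0x35 (big-endian) → word 0x3d35
kind [12+:4] = (word>>12) & 0xf = 3
seq [5+:7] = (word>>5) & 0x7f = 105  ←
state [4+:1] = (word>>4) & 0x1 = 1
len [2+:2] = (word>>2) & 0x3 = 1
addr_hi [1+:1] = (word>>1) & 0x1 = 0
opcode [0+:1] = (word>>0) & 0x1 = 1

105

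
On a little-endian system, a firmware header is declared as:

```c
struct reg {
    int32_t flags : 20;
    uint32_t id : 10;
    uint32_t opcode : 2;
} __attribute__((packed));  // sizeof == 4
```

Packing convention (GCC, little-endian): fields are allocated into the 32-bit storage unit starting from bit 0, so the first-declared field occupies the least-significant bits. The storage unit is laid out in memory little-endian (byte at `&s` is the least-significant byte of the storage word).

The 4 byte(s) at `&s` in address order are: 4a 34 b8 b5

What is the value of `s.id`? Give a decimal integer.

[0]=0x4a [1]=0x34 [2]=0xb8 [3]=0xb5 (little-endian) → word 0xb5b8344a
flags [0+:20] = (word>>0) & 0xfffff = 537674
id [20+:10] = (word>>20) & 0x3ff = 859  ←
opcode [30+:2] = (word>>30) & 0x3 = 2

859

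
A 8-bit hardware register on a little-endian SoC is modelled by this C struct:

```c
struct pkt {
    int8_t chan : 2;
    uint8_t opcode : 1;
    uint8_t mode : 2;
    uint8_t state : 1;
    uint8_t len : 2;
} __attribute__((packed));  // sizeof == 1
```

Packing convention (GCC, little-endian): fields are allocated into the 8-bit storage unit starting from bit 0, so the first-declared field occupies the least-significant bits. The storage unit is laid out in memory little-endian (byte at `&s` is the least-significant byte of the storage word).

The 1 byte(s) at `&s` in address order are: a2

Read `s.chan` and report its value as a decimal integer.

[0]=0xa2 (little-endian) → word 0xa2
chan [0+:2] = (word>>0) & 0x3 = 2  ←
opcode [2+:1] = (word>>2) & 0x1 = 0
mode [3+:2] = (word>>3) & 0x3 = 0
state [5+:1] = (word>>5) & 0x1 = 1
len [6+:2] = (word>>6) & 0x3 = 2
chan signed 2b, MSB=1: 2 - 4 = -2

-2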